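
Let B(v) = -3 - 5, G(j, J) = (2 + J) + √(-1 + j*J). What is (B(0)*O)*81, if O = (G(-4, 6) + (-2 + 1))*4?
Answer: -18144 - 12960*I ≈ -18144.0 - 12960.0*I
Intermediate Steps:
G(j, J) = 2 + J + √(-1 + J*j) (G(j, J) = (2 + J) + √(-1 + J*j) = 2 + J + √(-1 + J*j))
B(v) = -8
O = 28 + 20*I (O = ((2 + 6 + √(-1 + 6*(-4))) + (-2 + 1))*4 = ((2 + 6 + √(-1 - 24)) - 1)*4 = ((2 + 6 + √(-25)) - 1)*4 = ((2 + 6 + 5*I) - 1)*4 = ((8 + 5*I) - 1)*4 = (7 + 5*I)*4 = 28 + 20*I ≈ 28.0 + 20.0*I)
(B(0)*O)*81 = -8*(28 + 20*I)*81 = (-224 - 160*I)*81 = -18144 - 12960*I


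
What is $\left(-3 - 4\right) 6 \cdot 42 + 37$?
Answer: $-1727$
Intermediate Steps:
$\left(-3 - 4\right) 6 \cdot 42 + 37 = \left(-7\right) 6 \cdot 42 + 37 = \left(-42\right) 42 + 37 = -1764 + 37 = -1727$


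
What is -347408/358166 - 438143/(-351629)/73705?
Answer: -4501776046095411/4641261060336935 ≈ -0.96995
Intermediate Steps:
-347408/358166 - 438143/(-351629)/73705 = -347408*1/358166 - 438143*(-1/351629)*(1/73705) = -173704/179083 + (438143/351629)*(1/73705) = -173704/179083 + 438143/25916815445 = -4501776046095411/4641261060336935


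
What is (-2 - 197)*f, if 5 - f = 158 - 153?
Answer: 0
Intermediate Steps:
f = 0 (f = 5 - (158 - 153) = 5 - 1*5 = 5 - 5 = 0)
(-2 - 197)*f = (-2 - 197)*0 = -199*0 = 0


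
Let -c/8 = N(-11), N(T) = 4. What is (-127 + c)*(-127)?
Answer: 20193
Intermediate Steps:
c = -32 (c = -8*4 = -32)
(-127 + c)*(-127) = (-127 - 32)*(-127) = -159*(-127) = 20193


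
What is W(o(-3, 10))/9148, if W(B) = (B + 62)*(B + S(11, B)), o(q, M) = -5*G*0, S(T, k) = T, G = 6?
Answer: 341/4574 ≈ 0.074552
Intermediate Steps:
o(q, M) = 0 (o(q, M) = -5*6*0 = -30*0 = 0)
W(B) = (11 + B)*(62 + B) (W(B) = (B + 62)*(B + 11) = (62 + B)*(11 + B) = (11 + B)*(62 + B))
W(o(-3, 10))/9148 = (682 + 0**2 + 73*0)/9148 = (682 + 0 + 0)*(1/9148) = 682*(1/9148) = 341/4574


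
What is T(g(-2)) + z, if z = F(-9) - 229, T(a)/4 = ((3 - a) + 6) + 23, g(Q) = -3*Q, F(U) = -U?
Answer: -116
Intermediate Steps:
T(a) = 128 - 4*a (T(a) = 4*(((3 - a) + 6) + 23) = 4*((9 - a) + 23) = 4*(32 - a) = 128 - 4*a)
z = -220 (z = -1*(-9) - 229 = 9 - 229 = -220)
T(g(-2)) + z = (128 - (-12)*(-2)) - 220 = (128 - 4*6) - 220 = (128 - 24) - 220 = 104 - 220 = -116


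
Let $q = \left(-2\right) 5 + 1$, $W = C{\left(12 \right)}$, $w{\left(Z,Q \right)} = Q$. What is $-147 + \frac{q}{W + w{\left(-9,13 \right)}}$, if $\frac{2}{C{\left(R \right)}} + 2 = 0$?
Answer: $- \frac{591}{4} \approx -147.75$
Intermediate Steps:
$C{\left(R \right)} = -1$ ($C{\left(R \right)} = \frac{2}{-2 + 0} = \frac{2}{-2} = 2 \left(- \frac{1}{2}\right) = -1$)
$W = -1$
$q = -9$ ($q = -10 + 1 = -9$)
$-147 + \frac{q}{W + w{\left(-9,13 \right)}} = -147 - \frac{9}{-1 + 13} = -147 - \frac{9}{12} = -147 - \frac{3}{4} = - \frac{591}{4}$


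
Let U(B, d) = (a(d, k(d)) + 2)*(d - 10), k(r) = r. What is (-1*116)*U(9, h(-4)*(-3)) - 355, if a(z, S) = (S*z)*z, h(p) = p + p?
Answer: -22453779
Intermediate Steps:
h(p) = 2*p
a(z, S) = S*z**2
U(B, d) = (-10 + d)*(2 + d**3) (U(B, d) = (d*d**2 + 2)*(d - 10) = (d**3 + 2)*(-10 + d) = (2 + d**3)*(-10 + d) = (-10 + d)*(2 + d**3))
(-1*116)*U(9, h(-4)*(-3)) - 355 = (-1*116)*(-20 + ((2*(-4))*(-3))**4 - 10*((2*(-4))*(-3))**3 + 2*((2*(-4))*(-3))) - 355 = -116*(-20 + (-8*(-3))**4 - 10*(-8*(-3))**3 + 2*(-8*(-3))) - 355 = -116*(-20 + 24**4 - 10*24**3 + 2*24) - 355 = -116*(-20 + 331776 - 10*13824 + 48) - 355 = -116*(-20 + 331776 - 138240 + 48) - 355 = -116*193564 - 355 = -22453424 - 355 = -22453779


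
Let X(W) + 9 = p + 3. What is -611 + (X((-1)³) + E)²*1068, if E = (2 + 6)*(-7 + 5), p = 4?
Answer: 345421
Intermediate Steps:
X(W) = -2 (X(W) = -9 + (4 + 3) = -9 + 7 = -2)
E = -16 (E = 8*(-2) = -16)
-611 + (X((-1)³) + E)²*1068 = -611 + (-2 - 16)²*1068 = -611 + (-18)²*1068 = -611 + 324*1068 = -611 + 346032 = 345421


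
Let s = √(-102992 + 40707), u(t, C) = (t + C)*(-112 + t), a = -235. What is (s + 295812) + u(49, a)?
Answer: 307530 + I*√62285 ≈ 3.0753e+5 + 249.57*I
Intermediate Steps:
u(t, C) = (-112 + t)*(C + t) (u(t, C) = (C + t)*(-112 + t) = (-112 + t)*(C + t))
s = I*√62285 (s = √(-62285) = I*√62285 ≈ 249.57*I)
(s + 295812) + u(49, a) = (I*√62285 + 295812) + (49² - 112*(-235) - 112*49 - 235*49) = (295812 + I*√62285) + (2401 + 26320 - 5488 - 11515) = (295812 + I*√62285) + 11718 = 307530 + I*√62285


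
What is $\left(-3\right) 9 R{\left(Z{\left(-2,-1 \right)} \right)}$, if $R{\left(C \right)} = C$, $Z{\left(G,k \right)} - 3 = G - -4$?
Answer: $-135$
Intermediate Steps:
$Z{\left(G,k \right)} = 7 + G$ ($Z{\left(G,k \right)} = 3 + \left(G - -4\right) = 3 + \left(G + 4\right) = 3 + \left(4 + G\right) = 7 + G$)
$\left(-3\right) 9 R{\left(Z{\left(-2,-1 \right)} \right)} = \left(-3\right) 9 \left(7 - 2\right) = \left(-27\right) 5 = -135$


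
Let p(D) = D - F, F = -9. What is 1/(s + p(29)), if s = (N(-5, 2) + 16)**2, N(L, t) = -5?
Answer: 1/159 ≈ 0.0062893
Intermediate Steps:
s = 121 (s = (-5 + 16)**2 = 11**2 = 121)
p(D) = 9 + D (p(D) = D - 1*(-9) = D + 9 = 9 + D)
1/(s + p(29)) = 1/(121 + (9 + 29)) = 1/(121 + 38) = 1/159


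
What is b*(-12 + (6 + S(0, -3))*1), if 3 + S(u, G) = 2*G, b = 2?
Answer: -30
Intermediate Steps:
S(u, G) = -3 + 2*G
b*(-12 + (6 + S(0, -3))*1) = 2*(-12 + (6 + (-3 + 2*(-3)))*1) = 2*(-12 + (6 + (-3 - 6))*1) = 2*(-12 + (6 - 9)*1) = 2*(-12 - 3*1) = 2*(-12 - 3) = 2*(-15) = -30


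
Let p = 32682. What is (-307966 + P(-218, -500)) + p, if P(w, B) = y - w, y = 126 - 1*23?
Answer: -274963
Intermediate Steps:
y = 103 (y = 126 - 23 = 103)
P(w, B) = 103 - w
(-307966 + P(-218, -500)) + p = (-307966 + (103 - 1*(-218))) + 32682 = (-307966 + (103 + 218)) + 32682 = (-307966 + 321) + 32682 = -307645 + 32682 = -274963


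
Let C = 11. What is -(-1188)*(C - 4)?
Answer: 8316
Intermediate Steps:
-(-1188)*(C - 4) = -(-1188)*(11 - 4) = -(-1188)*7 = -198*(-42) = 8316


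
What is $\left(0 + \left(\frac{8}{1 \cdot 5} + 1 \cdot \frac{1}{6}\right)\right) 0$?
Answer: $0$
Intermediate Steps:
$\left(0 + \left(\frac{8}{1 \cdot 5} + 1 \cdot \frac{1}{6}\right)\right) 0 = \left(0 + \left(\frac{8}{5} + 1 \cdot \frac{1}{6}\right)\right) 0 = \left(0 + \left(8 \cdot \frac{1}{5} + \frac{1}{6}\right)\right) 0 = \left(0 + \left(\frac{8}{5} + \frac{1}{6}\right)\right) 0 = \left(0 + \frac{53}{30}\right) 0 = \frac{53}{30} \cdot 0 = 0$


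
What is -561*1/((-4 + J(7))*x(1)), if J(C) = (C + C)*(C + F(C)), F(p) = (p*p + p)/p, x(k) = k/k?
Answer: -561/206 ≈ -2.7233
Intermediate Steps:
x(k) = 1
F(p) = (p + p²)/p (F(p) = (p² + p)/p = (p + p²)/p)
J(C) = 2*C*(1 + 2*C) (J(C) = (C + C)*(C + (1 + C)) = (2*C)*(1 + 2*C) = 2*C*(1 + 2*C))
-561*1/((-4 + J(7))*x(1)) = -561/(-4 + 2*7*(1 + 2*7)) = -561/(-4 + 2*7*(1 + 14)) = -561/(-4 + 2*7*15) = -561/(-4 + 210) = -561/(206*1) = -561/206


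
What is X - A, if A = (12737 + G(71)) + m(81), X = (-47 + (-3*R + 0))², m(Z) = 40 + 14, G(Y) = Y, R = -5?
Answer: -11838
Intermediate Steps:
m(Z) = 54
X = 1024 (X = (-47 + (-3*(-5) + 0))² = (-47 + (15 + 0))² = (-47 + 15)² = (-32)² = 1024)
A = 12862 (A = (12737 + 71) + 54 = 12808 + 54 = 12862)
X - A = 1024 - 1*12862 = 1024 - 12862 = -11838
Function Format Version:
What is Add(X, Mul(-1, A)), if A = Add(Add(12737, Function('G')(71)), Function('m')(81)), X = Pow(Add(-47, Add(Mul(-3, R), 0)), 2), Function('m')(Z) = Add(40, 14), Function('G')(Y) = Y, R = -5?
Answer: -11838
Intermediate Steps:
Function('m')(Z) = 54
X = 1024 (X = Pow(Add(-47, Add(Mul(-3, -5), 0)), 2) = Pow(Add(-47, Add(15, 0)), 2) = Pow(Add(-47, 15), 2) = Pow(-32, 2) = 1024)
A = 12862 (A = Add(Add(12737, 71), 54) = Add(12808, 54) = 12862)
Add(X, Mul(-1, A)) = Add(1024, Mul(-1, 12862)) = Add(1024, -12862) = -11838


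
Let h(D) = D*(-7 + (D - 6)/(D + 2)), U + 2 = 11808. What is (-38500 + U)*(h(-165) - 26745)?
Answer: 112098383190/163 ≈ 6.8772e+8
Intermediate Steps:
U = 11806 (U = -2 + 11808 = 11806)
h(D) = D*(-7 + (-6 + D)/(2 + D))
(-38500 + U)*(h(-165) - 26745) = (-38500 + 11806)*(-2*(-165)*(10 + 3*(-165))/(2 - 165) - 26745) = -26694*(-2*(-165)*(10 - 495)/(-163) - 26745) = -26694*(-2*(-165)*(-1/163)*(-485) - 26745) = -26694*(160050/163 - 26745) = -26694*(-4199385/163) = 112098383190/163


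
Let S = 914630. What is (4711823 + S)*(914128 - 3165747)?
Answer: -12668628477407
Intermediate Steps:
(4711823 + S)*(914128 - 3165747) = (4711823 + 914630)*(914128 - 3165747) = 5626453*(-2251619) = -12668628477407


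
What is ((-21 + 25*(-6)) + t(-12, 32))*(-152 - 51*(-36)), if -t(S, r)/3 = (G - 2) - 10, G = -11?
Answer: -171768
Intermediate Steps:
t(S, r) = 69 (t(S, r) = -3*((-11 - 2) - 10) = -3*(-13 - 10) = -3*(-23) = 69)
((-21 + 25*(-6)) + t(-12, 32))*(-152 - 51*(-36)) = ((-21 + 25*(-6)) + 69)*(-152 - 51*(-36)) = ((-21 - 150) + 69)*(-152 - 1*(-1836)) = (-171 + 69)*(-152 + 1836) = -102*1684 = -171768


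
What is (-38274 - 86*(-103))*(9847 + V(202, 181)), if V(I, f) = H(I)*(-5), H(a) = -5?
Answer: -290394752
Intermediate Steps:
V(I, f) = 25 (V(I, f) = -5*(-5) = 25)
(-38274 - 86*(-103))*(9847 + V(202, 181)) = (-38274 - 86*(-103))*(9847 + 25) = (-38274 + 8858)*9872 = -29416*9872 = -290394752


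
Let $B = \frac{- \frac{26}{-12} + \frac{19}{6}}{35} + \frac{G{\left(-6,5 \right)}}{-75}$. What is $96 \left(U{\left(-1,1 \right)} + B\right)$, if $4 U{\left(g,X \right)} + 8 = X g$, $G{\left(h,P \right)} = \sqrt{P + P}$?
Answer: $- \frac{7048}{35} - \frac{32 \sqrt{10}}{25} \approx -205.42$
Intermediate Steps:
$G{\left(h,P \right)} = \sqrt{2} \sqrt{P}$ ($G{\left(h,P \right)} = \sqrt{2 P} = \sqrt{2} \sqrt{P}$)
$U{\left(g,X \right)} = -2 + \frac{X g}{4}$
$B = \frac{16}{105} - \frac{\sqrt{10}}{75}$ ($B = \frac{- \frac{26}{-12} + \frac{19}{6}}{35} + \frac{\sqrt{2} \sqrt{5}}{-75} = \left(\left(-26\right) \left(- \frac{1}{12}\right) + 19 \cdot \frac{1}{6}\right) \frac{1}{35} + \sqrt{10} \left(- \frac{1}{75}\right) = \left(\frac{13}{6} + \frac{19}{6}\right) \frac{1}{35} - \frac{\sqrt{10}}{75} = \frac{16}{3} \cdot \frac{1}{35} - \frac{\sqrt{10}}{75} = \frac{16}{105} - \frac{\sqrt{10}}{75} \approx 0.11022$)
$96 \left(U{\left(-1,1 \right)} + B\right) = 96 \left(\left(-2 + \frac{1}{4} \cdot 1 \left(-1\right)\right) + \left(\frac{16}{105} - \frac{\sqrt{10}}{75}\right)\right) = 96 \left(\left(-2 - \frac{1}{4}\right) + \left(\frac{16}{105} - \frac{\sqrt{10}}{75}\right)\right) = 96 \left(- \frac{9}{4} + \left(\frac{16}{105} - \frac{\sqrt{10}}{75}\right)\right) = 96 \left(- \frac{881}{420} - \frac{\sqrt{10}}{75}\right) = - \frac{7048}{35} - \frac{32 \sqrt{10}}{25}$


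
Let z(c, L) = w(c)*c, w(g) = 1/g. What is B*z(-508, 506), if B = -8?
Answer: -8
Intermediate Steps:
z(c, L) = 1 (z(c, L) = c/c = 1)
B*z(-508, 506) = -8*1 = -8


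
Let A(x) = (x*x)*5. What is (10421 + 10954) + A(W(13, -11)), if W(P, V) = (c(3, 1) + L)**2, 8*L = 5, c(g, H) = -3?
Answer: 88203605/4096 ≈ 21534.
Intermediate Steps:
L = 5/8 (L = (1/8)*5 = 5/8 ≈ 0.62500)
W(P, V) = 361/64 (W(P, V) = (-3 + 5/8)**2 = (-19/8)**2 = 361/64)
A(x) = 5*x**2 (A(x) = x**2*5 = 5*x**2)
(10421 + 10954) + A(W(13, -11)) = (10421 + 10954) + 5*(361/64)**2 = 21375 + 5*(130321/4096) = 21375 + 651605/4096 = 88203605/4096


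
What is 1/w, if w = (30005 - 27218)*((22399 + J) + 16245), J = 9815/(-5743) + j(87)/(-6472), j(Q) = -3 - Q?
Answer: 18584348/2001461868843909 ≈ 9.2854e-9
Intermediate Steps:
J = -31502905/18584348 (J = 9815/(-5743) + (-3 - 1*87)/(-6472) = 9815*(-1/5743) + (-3 - 87)*(-1/6472) = -9815/5743 - 90*(-1/6472) = -9815/5743 + 45/3236 = -31502905/18584348 ≈ -1.6951)
w = 2001461868843909/18584348 (w = (30005 - 27218)*((22399 - 31502905/18584348) + 16245) = 2787*(416239307947/18584348 + 16245) = 2787*(718142041207/18584348) = 2001461868843909/18584348 ≈ 1.0770e+8)
1/w = 1/(2001461868843909/18584348) = 18584348/2001461868843909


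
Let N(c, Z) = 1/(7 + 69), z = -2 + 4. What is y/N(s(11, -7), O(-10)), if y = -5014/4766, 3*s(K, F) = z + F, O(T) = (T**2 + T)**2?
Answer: -190532/2383 ≈ -79.955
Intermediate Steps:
O(T) = (T + T**2)**2
z = 2
s(K, F) = 2/3 + F/3 (s(K, F) = (2 + F)/3 = 2/3 + F/3)
N(c, Z) = 1/76
y = -2507/2383 (y = -5014*1/4766 = -2507/2383 ≈ -1.0520)
y/N(s(11, -7), O(-10)) = -2507/(2383*1/76) = -2507/2383*76 = -190532/2383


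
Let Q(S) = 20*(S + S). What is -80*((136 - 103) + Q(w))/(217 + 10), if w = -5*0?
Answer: -2640/227 ≈ -11.630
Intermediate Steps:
w = 0
Q(S) = 40*S (Q(S) = 20*(2*S) = 40*S)
-80*((136 - 103) + Q(w))/(217 + 10) = -80*((136 - 103) + 40*0)/(217 + 10) = -80*(33 + 0)/227 = -2640/227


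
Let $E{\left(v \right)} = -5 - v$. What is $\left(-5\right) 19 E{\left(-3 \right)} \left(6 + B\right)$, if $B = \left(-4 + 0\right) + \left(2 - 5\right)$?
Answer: $-190$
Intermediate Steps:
$B = -7$ ($B = -4 + \left(2 - 5\right) = -4 - 3 = -7$)
$\left(-5\right) 19 E{\left(-3 \right)} \left(6 + B\right) = \left(-5\right) 19 \left(-5 - -3\right) \left(6 - 7\right) = - 95 \left(-5 + 3\right) \left(-1\right) = - 95 \left(\left(-2\right) \left(-1\right)\right) = \left(-95\right) 2 = -190$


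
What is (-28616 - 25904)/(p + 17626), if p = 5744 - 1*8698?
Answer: -6815/1834 ≈ -3.7159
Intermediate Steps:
p = -2954 (p = 5744 - 8698 = -2954)
(-28616 - 25904)/(p + 17626) = (-28616 - 25904)/(-2954 + 17626) = -54520/14672 = -54520*1/14672 = -6815/1834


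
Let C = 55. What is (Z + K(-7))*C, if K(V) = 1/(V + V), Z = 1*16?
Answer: 12265/14 ≈ 876.07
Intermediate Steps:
Z = 16
K(V) = 1/(2*V)
(Z + K(-7))*C = (16 + (½)/(-7))*55 = (16 + (½)*(-⅐))*55 = (16 - 1/14)*55 = (223/14)*55 = 12265/14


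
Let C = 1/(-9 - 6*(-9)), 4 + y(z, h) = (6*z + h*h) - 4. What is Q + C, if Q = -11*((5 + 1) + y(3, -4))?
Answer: -15839/45 ≈ -351.98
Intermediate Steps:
y(z, h) = -8 + h² + 6*z (y(z, h) = -4 + ((6*z + h*h) - 4) = -4 + ((6*z + h²) - 4) = -4 + ((h² + 6*z) - 4) = -4 + (-4 + h² + 6*z) = -8 + h² + 6*z)
Q = -352 (Q = -11*((5 + 1) + (-8 + (-4)² + 6*3)) = -11*(6 + (-8 + 16 + 18)) = -11*(6 + 26) = -11*32 = -352)
C = 1/45 (C = 1/(-9 + 54) = 1/45 ≈ 0.022222)
Q + C = -352 + 1/45 = -15839/45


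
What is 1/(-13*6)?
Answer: -1/78 ≈ -0.012821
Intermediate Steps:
1/(-13*6) = 1/(-78) = -1/78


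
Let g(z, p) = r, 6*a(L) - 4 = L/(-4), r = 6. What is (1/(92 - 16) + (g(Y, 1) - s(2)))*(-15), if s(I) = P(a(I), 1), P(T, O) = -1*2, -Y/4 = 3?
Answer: -9135/76 ≈ -120.20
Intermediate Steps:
Y = -12 (Y = -4*3 = -12)
a(L) = ⅔ - L/24 (a(L) = ⅔ + (L/(-4))/6 = ⅔ + (L*(-¼))/6 = ⅔ + (-L/4)/6 = ⅔ - L/24)
g(z, p) = 6
P(T, O) = -2
s(I) = -2
(1/(92 - 16) + (g(Y, 1) - s(2)))*(-15) = (1/(92 - 16) + (6 - 1*(-2)))*(-15) = (1/76 + (6 + 2))*(-15) = (1/76 + 8)*(-15) = (609/76)*(-15) = -9135/76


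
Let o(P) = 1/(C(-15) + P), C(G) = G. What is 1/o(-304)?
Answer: -319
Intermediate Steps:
o(P) = 1/(-15 + P)
1/o(-304) = 1/(1/(-15 - 304)) = 1/(1/(-319)) = 1/(-1/319) = -319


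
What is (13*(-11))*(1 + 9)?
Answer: -1430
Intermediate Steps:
(13*(-11))*(1 + 9) = -143*10 = -1430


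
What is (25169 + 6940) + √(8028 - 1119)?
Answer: 32109 + 7*√141 ≈ 32192.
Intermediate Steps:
(25169 + 6940) + √(8028 - 1119) = 32109 + √6909 = 32109 + 7*√141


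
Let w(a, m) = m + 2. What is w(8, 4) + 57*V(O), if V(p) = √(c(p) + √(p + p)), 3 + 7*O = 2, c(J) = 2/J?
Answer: 6 + 57*√(-686 + 7*I*√14)/7 ≈ 10.071 + 213.31*I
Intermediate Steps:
w(a, m) = 2 + m
O = -⅐ (O = -3/7 + (⅐)*2 = -3/7 + 2/7 = -⅐ ≈ -0.14286)
V(p) = √(2/p + √2*√p) (V(p) = √(2/p + √(p + p)) = √(2/p + √(2*p)) = √(2/p + √2*√p))
w(8, 4) + 57*V(O) = (2 + 4) + 57*√((2 + √2*(-⅐)^(3/2))/(-⅐)) = 6 + 57*√(-7*(2 + √2*(-I*√7/49))) = 6 + 57*√(-7*(2 - I*√14/49)) = 6 + 57*√(-14 + I*√14/7)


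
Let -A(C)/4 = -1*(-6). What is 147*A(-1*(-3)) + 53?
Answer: -3475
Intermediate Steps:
A(C) = -24 (A(C) = -(-4)*(-6) = -4*6 = -24)
147*A(-1*(-3)) + 53 = 147*(-24) + 53 = -3528 + 53 = -3475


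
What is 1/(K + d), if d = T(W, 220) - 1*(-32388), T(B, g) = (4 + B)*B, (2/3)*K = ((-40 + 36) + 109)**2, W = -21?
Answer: 2/98565 ≈ 2.0291e-5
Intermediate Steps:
K = 33075/2 (K = 3*((-40 + 36) + 109)**2/2 = 3*(-4 + 109)**2/2 = (3/2)*105**2 = (3/2)*11025 = 33075/2 ≈ 16538.)
T(B, g) = B*(4 + B)
d = 32745 (d = -21*(4 - 21) - 1*(-32388) = -21*(-17) + 32388 = 357 + 32388 = 32745)
1/(K + d) = 1/(33075/2 + 32745) = 1/(98565/2) = 2/98565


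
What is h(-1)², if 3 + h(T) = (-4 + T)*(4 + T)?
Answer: 324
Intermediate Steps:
h(T) = -3 + (-4 + T)*(4 + T)
h(-1)² = (-19 + (-1)²)² = (-19 + 1)² = (-18)² = 324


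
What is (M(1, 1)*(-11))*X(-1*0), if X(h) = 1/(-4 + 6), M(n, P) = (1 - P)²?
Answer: 0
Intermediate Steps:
X(h) = ½ (X(h) = 1/2 = ½)
(M(1, 1)*(-11))*X(-1*0) = ((-1 + 1)²*(-11))*(½) = (0²*(-11))*(½) = (0*(-11))*(½) = 0*(½) = 0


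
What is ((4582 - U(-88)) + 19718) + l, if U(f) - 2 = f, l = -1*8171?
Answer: 16215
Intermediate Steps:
l = -8171
U(f) = 2 + f
((4582 - U(-88)) + 19718) + l = ((4582 - (2 - 88)) + 19718) - 8171 = ((4582 - 1*(-86)) + 19718) - 8171 = ((4582 + 86) + 19718) - 8171 = (4668 + 19718) - 8171 = 24386 - 8171 = 16215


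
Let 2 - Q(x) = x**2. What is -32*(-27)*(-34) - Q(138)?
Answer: -10334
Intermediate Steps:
Q(x) = 2 - x**2
-32*(-27)*(-34) - Q(138) = -32*(-27)*(-34) - (2 - 1*138**2) = 864*(-34) - (2 - 1*19044) = -29376 - (2 - 19044) = -29376 - 1*(-19042) = -29376 + 19042 = -10334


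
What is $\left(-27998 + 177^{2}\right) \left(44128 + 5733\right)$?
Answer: $166086991$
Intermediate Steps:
$\left(-27998 + 177^{2}\right) \left(44128 + 5733\right) = \left(-27998 + 31329\right) 49861 = 3331 \cdot 49861 = 166086991$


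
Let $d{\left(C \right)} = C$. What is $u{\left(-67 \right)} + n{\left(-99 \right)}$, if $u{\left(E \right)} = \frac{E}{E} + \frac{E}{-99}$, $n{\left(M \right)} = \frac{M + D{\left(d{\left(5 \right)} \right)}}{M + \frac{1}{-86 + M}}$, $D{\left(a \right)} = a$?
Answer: $\frac{2381033}{906642} \approx 2.6262$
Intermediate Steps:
$n{\left(M \right)} = \frac{5 + M}{M + \frac{1}{-86 + M}}$ ($n{\left(M \right)} = \frac{M + 5}{M + \frac{1}{-86 + M}} = \frac{5 + M}{M + \frac{1}{-86 + M}}$)
$u{\left(E \right)} = 1 - \frac{E}{99}$ ($u{\left(E \right)} = 1 + E \left(- \frac{1}{99}\right) = 1 - \frac{E}{99}$)
$u{\left(-67 \right)} + n{\left(-99 \right)} = \left(1 - - \frac{67}{99}\right) + \frac{-430 + \left(-99\right)^{2} - -8019}{1 + \left(-99\right)^{2} - -8514} = \left(1 + \frac{67}{99}\right) + \frac{-430 + 9801 + 8019}{1 + 9801 + 8514} = \frac{166}{99} + \frac{1}{18316} \cdot 17390 = \frac{166}{99} + \frac{8695}{9158} = \frac{2381033}{906642}$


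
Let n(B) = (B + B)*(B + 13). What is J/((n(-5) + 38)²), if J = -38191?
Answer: -38191/1764 ≈ -21.650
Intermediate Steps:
n(B) = 2*B*(13 + B) (n(B) = (2*B)*(13 + B) = 2*B*(13 + B))
J/((n(-5) + 38)²) = -38191/(2*(-5)*(13 - 5) + 38)² = -38191/(2*(-5)*8 + 38)² = -38191/(-80 + 38)² = -38191/((-42)²) = -38191/1764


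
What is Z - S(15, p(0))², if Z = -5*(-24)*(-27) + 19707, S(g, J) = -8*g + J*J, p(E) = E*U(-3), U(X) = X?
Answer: 2067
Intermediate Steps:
p(E) = -3*E (p(E) = E*(-3) = -3*E)
S(g, J) = J² - 8*g (S(g, J) = -8*g + J² = J² - 8*g)
Z = 16467 (Z = 120*(-27) + 19707 = -3240 + 19707 = 16467)
Z - S(15, p(0))² = 16467 - ((-3*0)² - 8*15)² = 16467 - (0² - 120)² = 16467 - (0 - 120)² = 16467 - 1*(-120)² = 16467 - 1*14400 = 16467 - 14400 = 2067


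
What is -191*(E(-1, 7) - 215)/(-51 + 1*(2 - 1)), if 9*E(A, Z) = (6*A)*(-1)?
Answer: -122813/150 ≈ -818.75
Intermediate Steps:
E(A, Z) = -2*A/3 (E(A, Z) = ((6*A)*(-1))/9 = (-6*A)/9 = -2*A/3)
-191*(E(-1, 7) - 215)/(-51 + 1*(2 - 1)) = -191*(-⅔*(-1) - 215)/(-51 + 1*(2 - 1)) = -191*(⅔ - 215)/(-51 + 1*1) = -(-122813)/(3*(-51 + 1)) = -(-122813)/(3*(-50)) = -(-122813)*(-1)/(3*50) = -191*643/150 = -122813/150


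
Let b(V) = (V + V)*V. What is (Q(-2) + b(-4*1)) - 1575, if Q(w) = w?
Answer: -1545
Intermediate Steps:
b(V) = 2*V² (b(V) = (2*V)*V = 2*V²)
(Q(-2) + b(-4*1)) - 1575 = (-2 + 2*(-4*1)²) - 1575 = (-2 + 2*(-4)²) - 1575 = (-2 + 2*16) - 1575 = (-2 + 32) - 1575 = 30 - 1575 = -1545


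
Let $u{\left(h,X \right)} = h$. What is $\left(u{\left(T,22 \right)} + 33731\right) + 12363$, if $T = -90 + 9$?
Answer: $46013$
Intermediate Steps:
$T = -81$
$\left(u{\left(T,22 \right)} + 33731\right) + 12363 = \left(-81 + 33731\right) + 12363 = 33650 + 12363 = 46013$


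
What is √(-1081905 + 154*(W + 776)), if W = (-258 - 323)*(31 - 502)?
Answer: √41179853 ≈ 6417.2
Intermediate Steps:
W = 273651 (W = -581*(-471) = 273651)
√(-1081905 + 154*(W + 776)) = √(-1081905 + 154*(273651 + 776)) = √(-1081905 + 154*274427) = √(-1081905 + 42261758) = √41179853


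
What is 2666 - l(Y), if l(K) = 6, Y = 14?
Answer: 2660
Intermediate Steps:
2666 - l(Y) = 2666 - 1*6 = 2666 - 6 = 2660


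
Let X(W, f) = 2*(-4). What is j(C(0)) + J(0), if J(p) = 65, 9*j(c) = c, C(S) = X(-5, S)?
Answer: 577/9 ≈ 64.111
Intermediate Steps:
X(W, f) = -8
C(S) = -8
j(c) = c/9
j(C(0)) + J(0) = (⅑)*(-8) + 65 = -8/9 + 65 = 577/9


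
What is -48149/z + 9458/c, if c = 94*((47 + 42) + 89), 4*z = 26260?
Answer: -371768649/54922790 ≈ -6.7689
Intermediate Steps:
z = 6565 (z = (1/4)*26260 = 6565)
c = 16732 (c = 94*(89 + 89) = 94*178 = 16732)
-48149/z + 9458/c = -48149/6565 + 9458/16732 = -48149*1/6565 + 9458*(1/16732) = -48149/6565 + 4729/8366 = -371768649/54922790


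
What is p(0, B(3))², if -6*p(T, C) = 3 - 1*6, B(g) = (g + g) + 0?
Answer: ¼ ≈ 0.25000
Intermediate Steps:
B(g) = 2*g (B(g) = 2*g + 0 = 2*g)
p(T, C) = ½ (p(T, C) = -(3 - 1*6)/6 = -(3 - 6)/6 = -⅙*(-3) = ½)
p(0, B(3))² = (½)² = ¼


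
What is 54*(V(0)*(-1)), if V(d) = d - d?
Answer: 0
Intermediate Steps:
V(d) = 0
54*(V(0)*(-1)) = 54*(0*(-1)) = 54*0 = 0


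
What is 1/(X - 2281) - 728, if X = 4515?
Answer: -1626351/2234 ≈ -728.00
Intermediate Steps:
1/(X - 2281) - 728 = 1/(4515 - 2281) - 728 = 1/2234 - 728 = -1626351/2234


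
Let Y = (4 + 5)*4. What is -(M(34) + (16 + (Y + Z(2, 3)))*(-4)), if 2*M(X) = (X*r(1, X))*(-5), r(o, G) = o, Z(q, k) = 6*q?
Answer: 341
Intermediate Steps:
Y = 36 (Y = 9*4 = 36)
M(X) = -5*X/2 (M(X) = ((X*1)*(-5))/2 = (X*(-5))/2 = (-5*X)/2 = -5*X/2)
-(M(34) + (16 + (Y + Z(2, 3)))*(-4)) = -(-5/2*34 + (16 + (36 + 6*2))*(-4)) = -(-85 + (16 + (36 + 12))*(-4)) = -(-85 + (16 + 48)*(-4)) = -(-85 + 64*(-4)) = -(-85 - 256) = -1*(-341) = 341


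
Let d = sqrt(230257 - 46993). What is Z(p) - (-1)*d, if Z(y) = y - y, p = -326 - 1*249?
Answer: 4*sqrt(11454) ≈ 428.09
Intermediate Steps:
p = -575 (p = -326 - 249 = -575)
d = 4*sqrt(11454) (d = sqrt(183264) = 4*sqrt(11454) ≈ 428.09)
Z(y) = 0
Z(p) - (-1)*d = 0 - (-1)*4*sqrt(11454) = 0 - (-4)*sqrt(11454) = 0 + 4*sqrt(11454) = 4*sqrt(11454)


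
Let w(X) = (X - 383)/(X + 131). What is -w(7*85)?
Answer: -106/363 ≈ -0.29201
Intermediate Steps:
w(X) = (-383 + X)/(131 + X)
-w(7*85) = -(-383 + 7*85)/(131 + 7*85) = -(-383 + 595)/(131 + 595) = -212/726 = -1*106/363 = -106/363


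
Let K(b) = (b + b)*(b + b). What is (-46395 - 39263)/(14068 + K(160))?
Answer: -42829/58234 ≈ -0.73546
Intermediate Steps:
K(b) = 4*b² (K(b) = (2*b)*(2*b) = 4*b²)
(-46395 - 39263)/(14068 + K(160)) = (-46395 - 39263)/(14068 + 4*160²) = -85658/(14068 + 4*25600) = -85658/(14068 + 102400) = -85658/116468 = -85658*1/116468 = -42829/58234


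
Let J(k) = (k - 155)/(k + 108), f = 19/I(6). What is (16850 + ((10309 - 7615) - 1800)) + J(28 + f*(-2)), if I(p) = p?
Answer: 6902016/389 ≈ 17743.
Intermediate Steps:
f = 19/6 ≈ 3.1667
J(k) = (-155 + k)/(108 + k)
(16850 + ((10309 - 7615) - 1800)) + J(28 + f*(-2)) = (16850 + ((10309 - 7615) - 1800)) + (-155 + (28 + (19/6)*(-2)))/(108 + (28 + (19/6)*(-2))) = (16850 + (2694 - 1800)) + (-155 + (28 - 19/3))/(108 + (28 - 19/3)) = (16850 + 894) + (-155 + 65/3)/(108 + 65/3) = 17744 - 400/3/(389/3) = 17744 + (3/389)*(-400/3) = 17744 - 400/389 = 6902016/389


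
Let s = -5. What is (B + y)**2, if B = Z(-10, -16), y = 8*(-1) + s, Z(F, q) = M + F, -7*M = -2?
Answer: 25281/49 ≈ 515.94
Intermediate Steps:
M = 2/7 (M = -1/7*(-2) = 2/7 ≈ 0.28571)
Z(F, q) = 2/7 + F
y = -13 (y = 8*(-1) - 5 = -8 - 5 = -13)
B = -68/7 (B = 2/7 - 10 = -68/7 ≈ -9.7143)
(B + y)**2 = (-68/7 - 13)**2 = (-159/7)**2 = 25281/49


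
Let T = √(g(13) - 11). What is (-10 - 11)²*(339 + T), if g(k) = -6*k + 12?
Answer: 149499 + 441*I*√77 ≈ 1.495e+5 + 3869.8*I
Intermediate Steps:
g(k) = 12 - 6*k
T = I*√77 (T = √((12 - 6*13) - 11) = √((12 - 78) - 11) = √(-66 - 11) = √(-77) = I*√77 ≈ 8.775*I)
(-10 - 11)²*(339 + T) = (-10 - 11)²*(339 + I*√77) = (-21)²*(339 + I*√77) = 441*(339 + I*√77) = 149499 + 441*I*√77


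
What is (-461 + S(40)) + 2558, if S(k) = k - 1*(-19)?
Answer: 2156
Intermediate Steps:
S(k) = 19 + k (S(k) = k + 19 = 19 + k)
(-461 + S(40)) + 2558 = (-461 + (19 + 40)) + 2558 = (-461 + 59) + 2558 = -402 + 2558 = 2156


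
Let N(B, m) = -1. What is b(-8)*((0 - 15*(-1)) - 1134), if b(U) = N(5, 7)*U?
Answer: -8952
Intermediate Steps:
b(U) = -U
b(-8)*((0 - 15*(-1)) - 1134) = (-1*(-8))*((0 - 15*(-1)) - 1134) = 8*((0 + 15) - 1134) = 8*(15 - 1134) = 8*(-1119) = -8952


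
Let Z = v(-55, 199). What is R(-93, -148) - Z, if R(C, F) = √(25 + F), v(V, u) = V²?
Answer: -3025 + I*√123 ≈ -3025.0 + 11.091*I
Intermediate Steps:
Z = 3025 (Z = (-55)² = 3025)
R(-93, -148) - Z = √(25 - 148) - 1*3025 = √(-123) - 3025 = I*√123 - 3025 = -3025 + I*√123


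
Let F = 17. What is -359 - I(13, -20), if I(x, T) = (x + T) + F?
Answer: -369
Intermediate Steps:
I(x, T) = 17 + T + x (I(x, T) = (x + T) + 17 = (T + x) + 17 = 17 + T + x)
-359 - I(13, -20) = -359 - (17 - 20 + 13) = -359 - 1*10 = -359 - 10 = -369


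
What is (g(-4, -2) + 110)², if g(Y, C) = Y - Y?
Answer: 12100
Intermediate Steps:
g(Y, C) = 0
(g(-4, -2) + 110)² = (0 + 110)² = 110² = 12100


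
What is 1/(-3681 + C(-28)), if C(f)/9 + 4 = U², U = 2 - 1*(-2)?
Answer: -1/3573 ≈ -0.00027988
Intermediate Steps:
U = 4 (U = 2 + 2 = 4)
C(f) = 108 (C(f) = -36 + 9*4² = -36 + 9*16 = -36 + 144 = 108)
1/(-3681 + C(-28)) = 1/(-3681 + 108) = 1/(-3573) = -1/3573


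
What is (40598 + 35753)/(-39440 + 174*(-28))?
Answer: -76351/44312 ≈ -1.7230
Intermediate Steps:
(40598 + 35753)/(-39440 + 174*(-28)) = 76351/(-39440 - 4872) = 76351/(-44312) = 76351*(-1/44312) = -76351/44312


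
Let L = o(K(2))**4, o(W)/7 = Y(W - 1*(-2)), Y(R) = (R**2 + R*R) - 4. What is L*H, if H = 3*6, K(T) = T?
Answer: 26564203008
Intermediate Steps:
Y(R) = -4 + 2*R**2 (Y(R) = (R**2 + R**2) - 4 = 2*R**2 - 4 = -4 + 2*R**2)
o(W) = -28 + 14*(2 + W)**2 (o(W) = 7*(-4 + 2*(W - 1*(-2))**2) = 7*(-4 + 2*(W + 2)**2) = 7*(-4 + 2*(2 + W)**2) = -28 + 14*(2 + W)**2)
H = 18
L = 1475789056 (L = (-28 + 14*(2 + 2)**2)**4 = (-28 + 14*4**2)**4 = (-28 + 14*16)**4 = (-28 + 224)**4 = 196**4 = 1475789056)
L*H = 1475789056*18 = 26564203008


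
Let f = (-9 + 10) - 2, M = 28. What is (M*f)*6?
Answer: -168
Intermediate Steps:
f = -1 (f = 1 - 2 = -1)
(M*f)*6 = (28*(-1))*6 = -28*6 = -168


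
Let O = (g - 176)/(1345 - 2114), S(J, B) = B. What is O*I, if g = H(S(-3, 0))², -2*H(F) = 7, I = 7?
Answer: 4585/3076 ≈ 1.4906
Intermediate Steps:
H(F) = -7/2 (H(F) = -½*7 = -7/2)
g = 49/4 (g = (-7/2)² = 49/4 ≈ 12.250)
O = 655/3076 (O = (49/4 - 176)/(1345 - 2114) = -655/4/(-769) = -655/4*(-1/769) = 655/3076 ≈ 0.21294)
O*I = (655/3076)*7 = 4585/3076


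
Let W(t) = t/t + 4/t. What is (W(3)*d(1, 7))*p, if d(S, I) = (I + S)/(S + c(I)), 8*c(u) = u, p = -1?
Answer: -448/45 ≈ -9.9556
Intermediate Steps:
c(u) = u/8
d(S, I) = (I + S)/(S + I/8)
W(t) = 1 + 4/t
(W(3)*d(1, 7))*p = (((4 + 3)/3)*(8*(7 + 1)/(7 + 8*1)))*(-1) = (((⅓)*7)*(8*8/(7 + 8)))*(-1) = (7*(8*8/15)/3)*(-1) = (7*(8*(1/15)*8)/3)*(-1) = ((7/3)*(64/15))*(-1) = (448/45)*(-1) = -448/45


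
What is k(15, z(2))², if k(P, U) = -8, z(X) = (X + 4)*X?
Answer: 64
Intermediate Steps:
z(X) = X*(4 + X) (z(X) = (4 + X)*X = X*(4 + X))
k(15, z(2))² = (-8)² = 64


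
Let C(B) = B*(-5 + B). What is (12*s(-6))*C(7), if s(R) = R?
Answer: -1008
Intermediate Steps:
(12*s(-6))*C(7) = (12*(-6))*(7*(-5 + 7)) = -504*2 = -72*14 = -1008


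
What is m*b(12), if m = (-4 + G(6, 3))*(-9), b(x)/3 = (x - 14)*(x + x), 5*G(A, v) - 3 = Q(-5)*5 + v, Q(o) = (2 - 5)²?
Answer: 40176/5 ≈ 8035.2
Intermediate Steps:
Q(o) = 9 (Q(o) = (-3)² = 9)
G(A, v) = 48/5 + v/5 (G(A, v) = ⅗ + (9*5 + v)/5 = ⅗ + (45 + v)/5 = ⅗ + (9 + v/5) = 48/5 + v/5)
b(x) = 6*x*(-14 + x) (b(x) = 3*((x - 14)*(x + x)) = 3*((-14 + x)*(2*x)) = 3*(2*x*(-14 + x)) = 6*x*(-14 + x))
m = -279/5 (m = (-4 + (48/5 + (⅕)*3))*(-9) = (-4 + (48/5 + ⅗))*(-9) = (-4 + 51/5)*(-9) = (31/5)*(-9) = -279/5 ≈ -55.800)
m*b(12) = -1674*12*(-14 + 12)/5 = -1674*12*(-2)/5 = -279/5*(-144) = 40176/5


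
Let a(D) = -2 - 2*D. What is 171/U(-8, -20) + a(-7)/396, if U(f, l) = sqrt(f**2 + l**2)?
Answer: 1/33 + 171*sqrt(29)/116 ≈ 7.9688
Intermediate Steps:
171/U(-8, -20) + a(-7)/396 = 171/(sqrt((-8)**2 + (-20)**2)) + (-2 - 2*(-7))/396 = 171/(sqrt(64 + 400)) + (-2 + 14)*(1/396) = 171/(sqrt(464)) + 12*(1/396) = 171/((4*sqrt(29))) + 1/33 = 171*(sqrt(29)/116) + 1/33 = 171*sqrt(29)/116 + 1/33 = 1/33 + 171*sqrt(29)/116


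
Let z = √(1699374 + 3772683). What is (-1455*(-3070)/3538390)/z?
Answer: 148895*√5472057/645409058941 ≈ 0.00053966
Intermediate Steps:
z = √5472057 ≈ 2339.2
(-1455*(-3070)/3538390)/z = (-1455*(-3070)/3538390)/(√5472057) = (4466850*(1/3538390))*(√5472057/5472057) = 446685*(√5472057/5472057)/353839 = 148895*√5472057/645409058941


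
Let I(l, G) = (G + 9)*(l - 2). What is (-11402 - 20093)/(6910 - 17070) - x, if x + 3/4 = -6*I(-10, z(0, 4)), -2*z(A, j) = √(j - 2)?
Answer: -1308913/2032 + 36*√2 ≈ -593.24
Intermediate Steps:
z(A, j) = -√(-2 + j)/2 (z(A, j) = -√(j - 2)/2 = -√(-2 + j)/2)
I(l, G) = (-2 + l)*(9 + G) (I(l, G) = (9 + G)*(-2 + l) = (-2 + l)*(9 + G))
x = 2589/4 - 36*√2 (x = -¾ - 6*(-18 - (-1)*√(-2 + 4) + 9*(-10) - √(-2 + 4)/2*(-10)) = -¾ - 6*(-18 - (-1)*√2 - 90 - √2/2*(-10)) = -¾ - 6*(-18 + √2 - 90 + 5*√2) = -¾ - 6*(-108 + 6*√2) = -¾ + (648 - 36*√2) = 2589/4 - 36*√2 ≈ 596.34)
(-11402 - 20093)/(6910 - 17070) - x = (-11402 - 20093)/(6910 - 17070) - (2589/4 - 36*√2) = -31495/(-10160) + (-2589/4 + 36*√2) = -31495*(-1/10160) + (-2589/4 + 36*√2) = 6299/2032 + (-2589/4 + 36*√2) = -1308913/2032 + 36*√2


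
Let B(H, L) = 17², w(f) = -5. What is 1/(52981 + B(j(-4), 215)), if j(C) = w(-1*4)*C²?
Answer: 1/53270 ≈ 1.8772e-5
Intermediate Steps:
j(C) = -5*C²
B(H, L) = 289
1/(52981 + B(j(-4), 215)) = 1/(52981 + 289) = 1/53270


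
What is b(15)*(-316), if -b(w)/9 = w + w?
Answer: 85320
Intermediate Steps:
b(w) = -18*w (b(w) = -9*(w + w) = -18*w)
b(15)*(-316) = -18*15*(-316) = -270*(-316) = 85320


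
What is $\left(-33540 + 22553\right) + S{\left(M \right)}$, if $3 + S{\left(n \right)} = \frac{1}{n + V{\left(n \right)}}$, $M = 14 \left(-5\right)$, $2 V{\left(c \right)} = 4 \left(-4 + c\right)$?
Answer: $- \frac{2395821}{218} \approx -10990.0$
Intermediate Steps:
$V{\left(c \right)} = -8 + 2 c$ ($V{\left(c \right)} = \frac{4 \left(-4 + c\right)}{2} = \frac{-16 + 4 c}{2} = -8 + 2 c$)
$M = -70$
$S{\left(n \right)} = -3 + \frac{1}{-8 + 3 n}$ ($S{\left(n \right)} = -3 + \frac{1}{n + \left(-8 + 2 n\right)} = -3 + \frac{1}{-8 + 3 n}$)
$\left(-33540 + 22553\right) + S{\left(M \right)} = \left(-33540 + 22553\right) + \frac{25 - -630}{-8 + 3 \left(-70\right)} = -10987 + \frac{25 + 630}{-8 - 210} = -10987 + \frac{1}{-218} \cdot 655 = -10987 - \frac{655}{218} = - \frac{2395821}{218}$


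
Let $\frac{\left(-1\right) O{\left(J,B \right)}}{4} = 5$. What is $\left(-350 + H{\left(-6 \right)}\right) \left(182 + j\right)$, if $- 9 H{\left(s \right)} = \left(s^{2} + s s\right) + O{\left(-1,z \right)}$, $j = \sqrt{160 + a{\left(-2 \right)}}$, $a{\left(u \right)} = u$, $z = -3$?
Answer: $- \frac{582764}{9} - \frac{3202 \sqrt{158}}{9} \approx -69224.0$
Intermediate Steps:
$O{\left(J,B \right)} = -20$ ($O{\left(J,B \right)} = \left(-4\right) 5 = -20$)
$j = \sqrt{158}$ ($j = \sqrt{160 - 2} = \sqrt{158} \approx 12.57$)
$H{\left(s \right)} = \frac{20}{9} - \frac{2 s^{2}}{9}$ ($H{\left(s \right)} = - \frac{\left(s^{2} + s s\right) - 20}{9} = - \frac{\left(s^{2} + s^{2}\right) - 20}{9} = - \frac{2 s^{2} - 20}{9} = - \frac{-20 + 2 s^{2}}{9} = \frac{20}{9} - \frac{2 s^{2}}{9}$)
$\left(-350 + H{\left(-6 \right)}\right) \left(182 + j\right) = \left(-350 + \left(\frac{20}{9} - \frac{2 \left(-6\right)^{2}}{9}\right)\right) \left(182 + \sqrt{158}\right) = \left(-350 + \left(\frac{20}{9} - 8\right)\right) \left(182 + \sqrt{158}\right) = \left(-350 - \frac{52}{9}\right) \left(182 + \sqrt{158}\right) = - \frac{3202 \left(182 + \sqrt{158}\right)}{9} = - \frac{582764}{9} - \frac{3202 \sqrt{158}}{9}$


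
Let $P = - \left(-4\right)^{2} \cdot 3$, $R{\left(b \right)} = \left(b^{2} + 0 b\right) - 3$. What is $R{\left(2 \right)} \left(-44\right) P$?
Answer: $2112$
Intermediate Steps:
$R{\left(b \right)} = -3 + b^{2}$ ($R{\left(b \right)} = \left(b^{2} + 0\right) - 3 = b^{2} - 3 = -3 + b^{2}$)
$P = -48$ ($P = \left(-1\right) 16 \cdot 3 = \left(-16\right) 3 = -48$)
$R{\left(2 \right)} \left(-44\right) P = \left(-3 + 2^{2}\right) \left(-44\right) \left(-48\right) = \left(-3 + 4\right) \left(-44\right) \left(-48\right) = 1 \left(-44\right) \left(-48\right) = \left(-44\right) \left(-48\right) = 2112$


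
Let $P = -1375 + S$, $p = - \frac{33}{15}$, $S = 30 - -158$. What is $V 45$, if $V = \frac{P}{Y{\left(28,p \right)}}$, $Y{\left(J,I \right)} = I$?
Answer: $\frac{267075}{11} \approx 24280.0$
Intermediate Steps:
$S = 188$ ($S = 30 + 158 = 188$)
$p = - \frac{11}{5}$ ($p = \left(-33\right) \frac{1}{15} = - \frac{11}{5} \approx -2.2$)
$P = -1187$ ($P = -1375 + 188 = -1187$)
$V = \frac{5935}{11}$ ($V = - \frac{1187}{- \frac{11}{5}} = \left(-1187\right) \left(- \frac{5}{11}\right) = \frac{5935}{11} \approx 539.54$)
$V 45 = \frac{5935}{11} \cdot 45 = \frac{267075}{11}$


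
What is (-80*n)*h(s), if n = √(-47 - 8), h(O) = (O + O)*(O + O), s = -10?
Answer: -32000*I*√55 ≈ -2.3732e+5*I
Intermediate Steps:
h(O) = 4*O² (h(O) = (2*O)*(2*O) = 4*O²)
n = I*√55 (n = √(-55) = I*√55 ≈ 7.4162*I)
(-80*n)*h(s) = (-80*I*√55)*(4*(-10)²) = (-80*I*√55)*(4*100) = -80*I*√55*400 = -32000*I*√55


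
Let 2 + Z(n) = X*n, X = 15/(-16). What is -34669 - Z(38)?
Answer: -277051/8 ≈ -34631.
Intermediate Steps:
X = -15/16 (X = 15*(-1/16) = -15/16 ≈ -0.93750)
Z(n) = -2 - 15*n/16
-34669 - Z(38) = -34669 - (-2 - 15/16*38) = -34669 - (-2 - 285/8) = -34669 - 1*(-301/8) = -34669 + 301/8 = -277051/8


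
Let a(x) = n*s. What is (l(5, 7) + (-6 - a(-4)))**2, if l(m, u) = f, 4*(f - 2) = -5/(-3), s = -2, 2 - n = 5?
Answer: 13225/144 ≈ 91.840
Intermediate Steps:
n = -3 (n = 2 - 1*5 = 2 - 5 = -3)
a(x) = 6 (a(x) = -3*(-2) = 6)
f = 29/12 (f = 2 + (-5/(-3))/4 = 2 + (-5*(-1/3))/4 = 2 + (1/4)*(5/3) = 2 + 5/12 = 29/12 ≈ 2.4167)
l(m, u) = 29/12
(l(5, 7) + (-6 - a(-4)))**2 = (29/12 + (-6 - 1*6))**2 = (29/12 + (-6 - 6))**2 = (29/12 - 12)**2 = (-115/12)**2 = 13225/144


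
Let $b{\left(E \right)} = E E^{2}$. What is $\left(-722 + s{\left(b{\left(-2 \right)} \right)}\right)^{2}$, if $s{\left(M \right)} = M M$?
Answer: $432964$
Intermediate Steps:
$b{\left(E \right)} = E^{3}$
$s{\left(M \right)} = M^{2}$
$\left(-722 + s{\left(b{\left(-2 \right)} \right)}\right)^{2} = \left(-722 + \left(\left(-2\right)^{3}\right)^{2}\right)^{2} = \left(-722 + \left(-8\right)^{2}\right)^{2} = \left(-722 + 64\right)^{2} = \left(-658\right)^{2} = 432964$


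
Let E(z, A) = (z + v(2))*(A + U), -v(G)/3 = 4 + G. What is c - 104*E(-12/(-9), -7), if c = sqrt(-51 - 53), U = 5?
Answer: -10400/3 + 2*I*sqrt(26) ≈ -3466.7 + 10.198*I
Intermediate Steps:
v(G) = -12 - 3*G (v(G) = -3*(4 + G) = -12 - 3*G)
E(z, A) = (-18 + z)*(5 + A) (E(z, A) = (z + (-12 - 3*2))*(A + 5) = (z + (-12 - 6))*(5 + A) = (z - 18)*(5 + A) = (-18 + z)*(5 + A))
c = 2*I*sqrt(26) (c = sqrt(-104) = 2*I*sqrt(26) ≈ 10.198*I)
c - 104*E(-12/(-9), -7) = 2*I*sqrt(26) - 104*(-90 - 18*(-7) + 5*(-12/(-9)) - (-84)/(-9)) = 2*I*sqrt(26) - 104*(-90 + 126 + 5*(-12*(-1/9)) - (-84)*(-1)/9) = 2*I*sqrt(26) - 104*(-90 + 126 + 5*(4/3) - 7*4/3) = 2*I*sqrt(26) - 104*(-90 + 126 + 20/3 - 28/3) = 2*I*sqrt(26) - 104*100/3 = 2*I*sqrt(26) - 10400/3 = -10400/3 + 2*I*sqrt(26)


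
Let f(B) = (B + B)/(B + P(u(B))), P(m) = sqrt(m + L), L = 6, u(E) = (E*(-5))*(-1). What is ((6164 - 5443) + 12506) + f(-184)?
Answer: 229985251/17385 + 184*I*sqrt(914)/17385 ≈ 13229.0 + 0.31997*I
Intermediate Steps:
u(E) = 5*E (u(E) = -5*E*(-1) = 5*E)
P(m) = sqrt(6 + m) (P(m) = sqrt(m + 6) = sqrt(6 + m))
f(B) = 2*B/(B + sqrt(6 + 5*B)) (f(B) = (B + B)/(B + sqrt(6 + 5*B)) = (2*B)/(B + sqrt(6 + 5*B)) = 2*B/(B + sqrt(6 + 5*B)))
((6164 - 5443) + 12506) + f(-184) = ((6164 - 5443) + 12506) + 2*(-184)/(-184 + sqrt(6 + 5*(-184))) = (721 + 12506) + 2*(-184)/(-184 + sqrt(6 - 920)) = 13227 + 2*(-184)/(-184 + sqrt(-914)) = 13227 + 2*(-184)/(-184 + I*sqrt(914)) = 13227 - 368/(-184 + I*sqrt(914))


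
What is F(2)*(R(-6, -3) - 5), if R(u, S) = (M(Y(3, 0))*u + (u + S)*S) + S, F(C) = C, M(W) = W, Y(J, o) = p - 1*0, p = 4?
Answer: -10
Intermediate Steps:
Y(J, o) = 4 (Y(J, o) = 4 - 1*0 = 4 + 0 = 4)
R(u, S) = S + 4*u + S*(S + u) (R(u, S) = (4*u + (u + S)*S) + S = (4*u + (S + u)*S) + S = (4*u + S*(S + u)) + S = S + 4*u + S*(S + u))
F(2)*(R(-6, -3) - 5) = 2*((-3 + (-3)² + 4*(-6) - 3*(-6)) - 5) = 2*((-3 + 9 - 24 + 18) - 5) = 2*(0 - 5) = 2*(-5) = -10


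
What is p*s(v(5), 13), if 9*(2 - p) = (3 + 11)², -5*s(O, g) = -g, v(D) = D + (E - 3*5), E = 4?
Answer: -2314/45 ≈ -51.422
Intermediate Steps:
v(D) = -11 + D (v(D) = D + (4 - 3*5) = D + (4 - 15) = D - 11 = -11 + D)
s(O, g) = g/5 (s(O, g) = -(-1)*g/5 = g/5)
p = -178/9 (p = 2 - (3 + 11)²/9 = 2 - ⅑*14² = 2 - ⅑*196 = 2 - 196/9 = -178/9 ≈ -19.778)
p*s(v(5), 13) = -178*13/45 = -178/9*13/5 = -2314/45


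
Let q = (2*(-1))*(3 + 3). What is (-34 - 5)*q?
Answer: 468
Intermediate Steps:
q = -12 (q = -2*6 = -12)
(-34 - 5)*q = (-34 - 5)*(-12) = -39*(-12) = 468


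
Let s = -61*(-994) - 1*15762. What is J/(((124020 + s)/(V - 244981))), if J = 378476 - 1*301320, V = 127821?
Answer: -2259899240/42223 ≈ -53523.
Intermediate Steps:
J = 77156 (J = 378476 - 301320 = 77156)
s = 44872 (s = 60634 - 15762 = 44872)
J/(((124020 + s)/(V - 244981))) = 77156/(((124020 + 44872)/(127821 - 244981))) = 77156/((168892/(-117160))) = 77156/((168892*(-1/117160))) = 77156/(-42223/29290) = 77156*(-29290/42223) = -2259899240/42223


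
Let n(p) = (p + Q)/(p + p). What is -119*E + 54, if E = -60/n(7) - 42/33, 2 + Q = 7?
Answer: 93890/11 ≈ 8535.5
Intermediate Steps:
Q = 5 (Q = -2 + 7 = 5)
n(p) = (5 + p)/(2*p) (n(p) = (p + 5)/(p + p) = (5 + p)/((2*p)) = (5 + p)*(1/(2*p)) = (5 + p)/(2*p))
E = -784/11 (E = -60*14/(5 + 7) - 42/33 = -60/((½)*(⅐)*12) - 42*1/33 = -60/6/7 - 14/11 = -60*7/6 - 14/11 = -70 - 14/11 = -784/11 ≈ -71.273)
-119*E + 54 = -119*(-784/11) + 54 = 93296/11 + 54 = 93890/11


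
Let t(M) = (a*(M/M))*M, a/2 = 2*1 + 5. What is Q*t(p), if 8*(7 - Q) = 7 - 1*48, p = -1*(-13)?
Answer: 8827/4 ≈ 2206.8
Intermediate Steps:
p = 13
a = 14 (a = 2*(2*1 + 5) = 2*(2 + 5) = 2*7 = 14)
t(M) = 14*M (t(M) = (14*(M/M))*M = (14*1)*M = 14*M)
Q = 97/8 (Q = 7 - (7 - 1*48)/8 = 7 - (7 - 48)/8 = 7 - ⅛*(-41) = 7 + 41/8 = 97/8 ≈ 12.125)
Q*t(p) = 97*(14*13)/8 = (97/8)*182 = 8827/4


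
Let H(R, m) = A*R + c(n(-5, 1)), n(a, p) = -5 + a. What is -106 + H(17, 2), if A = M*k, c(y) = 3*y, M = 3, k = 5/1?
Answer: 119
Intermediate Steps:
k = 5 (k = 5*1 = 5)
A = 15 (A = 3*5 = 15)
H(R, m) = -30 + 15*R (H(R, m) = 15*R + 3*(-5 - 5) = 15*R + 3*(-10) = 15*R - 30 = -30 + 15*R)
-106 + H(17, 2) = -106 + (-30 + 15*17) = -106 + (-30 + 255) = -106 + 225 = 119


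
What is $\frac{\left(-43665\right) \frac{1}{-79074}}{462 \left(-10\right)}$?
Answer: $- \frac{2911}{24354792} \approx -0.00011952$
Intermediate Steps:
$\frac{\left(-43665\right) \frac{1}{-79074}}{462 \left(-10\right)} = \frac{\left(-43665\right) \left(- \frac{1}{79074}\right)}{-4620} = \frac{14555}{26358} \left(- \frac{1}{4620}\right) = - \frac{2911}{24354792}$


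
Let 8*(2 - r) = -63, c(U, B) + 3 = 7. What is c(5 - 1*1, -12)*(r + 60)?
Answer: 559/2 ≈ 279.50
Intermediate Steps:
c(U, B) = 4 (c(U, B) = -3 + 7 = 4)
r = 79/8 (r = 2 - ⅛*(-63) = 2 + 63/8 = 79/8 ≈ 9.8750)
c(5 - 1*1, -12)*(r + 60) = 4*(79/8 + 60) = 4*(559/8) = 559/2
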